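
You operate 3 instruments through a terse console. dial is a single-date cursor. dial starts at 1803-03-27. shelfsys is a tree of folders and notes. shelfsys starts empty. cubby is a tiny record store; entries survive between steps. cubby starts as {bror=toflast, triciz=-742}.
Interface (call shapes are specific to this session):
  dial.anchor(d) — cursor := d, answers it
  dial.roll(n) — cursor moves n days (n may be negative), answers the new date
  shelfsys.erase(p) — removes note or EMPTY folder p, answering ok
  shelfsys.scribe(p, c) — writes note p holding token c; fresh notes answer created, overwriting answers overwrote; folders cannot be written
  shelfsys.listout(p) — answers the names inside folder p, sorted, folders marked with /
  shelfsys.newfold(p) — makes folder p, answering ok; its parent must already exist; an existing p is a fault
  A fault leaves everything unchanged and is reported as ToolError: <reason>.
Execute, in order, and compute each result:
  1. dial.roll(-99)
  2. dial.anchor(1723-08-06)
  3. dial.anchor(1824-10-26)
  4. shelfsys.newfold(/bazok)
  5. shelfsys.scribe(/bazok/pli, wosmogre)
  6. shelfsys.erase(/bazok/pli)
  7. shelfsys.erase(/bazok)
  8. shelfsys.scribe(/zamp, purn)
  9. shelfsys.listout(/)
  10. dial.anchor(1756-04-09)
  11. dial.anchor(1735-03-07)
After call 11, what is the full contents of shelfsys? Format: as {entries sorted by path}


>> dial.roll(n: -99)
<< 1802-12-18
>> dial.anchor(d: 1723-08-06)
<< 1723-08-06
>> dial.anchor(d: 1824-10-26)
<< 1824-10-26
>> shelfsys.newfold(p: /bazok)
<< ok
>> shelfsys.scribe(p: /bazok/pli, c: wosmogre)
<< created
>> shelfsys.erase(p: /bazok/pli)
<< ok
>> shelfsys.erase(p: /bazok)
<< ok
>> shelfsys.scribe(p: /zamp, c: purn)
<< created
>> shelfsys.listout(p: /)
<< [zamp]
>> dial.anchor(d: 1756-04-09)
<< 1756-04-09
>> dial.anchor(d: 1735-03-07)
<< 1735-03-07

Answer: {zamp=purn}


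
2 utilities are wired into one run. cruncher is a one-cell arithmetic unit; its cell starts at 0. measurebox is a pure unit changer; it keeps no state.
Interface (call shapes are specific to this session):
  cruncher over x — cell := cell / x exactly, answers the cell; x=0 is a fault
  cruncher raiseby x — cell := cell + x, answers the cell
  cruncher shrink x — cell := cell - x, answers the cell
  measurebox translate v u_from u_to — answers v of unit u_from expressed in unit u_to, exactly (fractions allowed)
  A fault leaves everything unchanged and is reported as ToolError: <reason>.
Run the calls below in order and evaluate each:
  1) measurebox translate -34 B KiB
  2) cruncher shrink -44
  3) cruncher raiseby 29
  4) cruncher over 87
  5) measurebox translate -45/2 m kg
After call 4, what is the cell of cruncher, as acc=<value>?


> measurebox translate v='-34' u_from='B' u_to='KiB'
  -17/512
> cruncher shrink x='-44'
  44
> cruncher raiseby x='29'
  73
> cruncher over x='87'
  73/87
> measurebox translate v='-45/2' u_from='m' u_to='kg'
  ToolError: incompatible units

Answer: acc=73/87


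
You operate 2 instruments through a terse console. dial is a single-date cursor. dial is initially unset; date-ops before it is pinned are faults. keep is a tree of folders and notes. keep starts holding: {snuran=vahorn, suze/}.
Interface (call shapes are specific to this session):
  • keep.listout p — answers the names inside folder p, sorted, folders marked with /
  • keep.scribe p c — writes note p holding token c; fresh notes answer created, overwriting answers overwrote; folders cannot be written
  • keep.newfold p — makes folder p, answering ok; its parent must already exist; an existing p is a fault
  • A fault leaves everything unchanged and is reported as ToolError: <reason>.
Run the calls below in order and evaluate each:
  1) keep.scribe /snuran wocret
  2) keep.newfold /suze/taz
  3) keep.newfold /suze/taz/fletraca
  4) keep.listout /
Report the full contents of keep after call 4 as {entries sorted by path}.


% keep.scribe p=/snuran c=wocret
:: overwrote
% keep.newfold p=/suze/taz
:: ok
% keep.newfold p=/suze/taz/fletraca
:: ok
% keep.listout p=/
:: [snuran, suze/]

Answer: {snuran=wocret, suze/, suze/taz/, suze/taz/fletraca/}


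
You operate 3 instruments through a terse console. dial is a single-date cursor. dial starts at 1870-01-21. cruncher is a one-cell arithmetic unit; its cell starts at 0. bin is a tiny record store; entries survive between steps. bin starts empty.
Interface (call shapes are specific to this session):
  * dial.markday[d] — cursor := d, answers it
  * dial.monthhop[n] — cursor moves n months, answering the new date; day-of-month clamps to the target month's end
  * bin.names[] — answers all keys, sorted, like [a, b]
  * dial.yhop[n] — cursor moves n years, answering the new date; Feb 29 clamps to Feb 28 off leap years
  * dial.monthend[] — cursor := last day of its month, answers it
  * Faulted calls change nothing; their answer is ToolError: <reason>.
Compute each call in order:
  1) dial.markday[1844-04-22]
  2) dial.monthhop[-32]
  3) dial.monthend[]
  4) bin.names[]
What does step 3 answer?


Answer: 1841-08-31

Derivation:
CALL markday[1844-04-22]
RET  1844-04-22
CALL monthhop[-32]
RET  1841-08-22
CALL monthend[]
RET  1841-08-31
CALL names[]
RET  []


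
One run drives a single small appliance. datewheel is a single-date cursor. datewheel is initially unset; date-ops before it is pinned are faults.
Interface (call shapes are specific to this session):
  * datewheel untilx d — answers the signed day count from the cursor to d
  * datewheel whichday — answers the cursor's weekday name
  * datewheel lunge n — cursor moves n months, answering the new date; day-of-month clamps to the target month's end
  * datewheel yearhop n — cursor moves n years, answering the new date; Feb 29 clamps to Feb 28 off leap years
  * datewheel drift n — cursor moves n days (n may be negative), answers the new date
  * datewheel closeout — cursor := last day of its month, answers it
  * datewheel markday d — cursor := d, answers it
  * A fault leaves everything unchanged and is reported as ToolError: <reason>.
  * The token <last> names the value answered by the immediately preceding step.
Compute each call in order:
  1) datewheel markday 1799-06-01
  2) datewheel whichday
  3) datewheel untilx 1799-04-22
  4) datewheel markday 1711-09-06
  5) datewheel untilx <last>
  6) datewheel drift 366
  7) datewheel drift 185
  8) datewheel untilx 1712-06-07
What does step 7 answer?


Answer: 1713-03-10

Derivation:
% datewheel markday d: 1799-06-01
:: 1799-06-01
% datewheel whichday
:: Saturday
% datewheel untilx d: 1799-04-22
:: -40
% datewheel markday d: 1711-09-06
:: 1711-09-06
% datewheel untilx d: <last>
:: 0
% datewheel drift n: 366
:: 1712-09-06
% datewheel drift n: 185
:: 1713-03-10
% datewheel untilx d: 1712-06-07
:: -276


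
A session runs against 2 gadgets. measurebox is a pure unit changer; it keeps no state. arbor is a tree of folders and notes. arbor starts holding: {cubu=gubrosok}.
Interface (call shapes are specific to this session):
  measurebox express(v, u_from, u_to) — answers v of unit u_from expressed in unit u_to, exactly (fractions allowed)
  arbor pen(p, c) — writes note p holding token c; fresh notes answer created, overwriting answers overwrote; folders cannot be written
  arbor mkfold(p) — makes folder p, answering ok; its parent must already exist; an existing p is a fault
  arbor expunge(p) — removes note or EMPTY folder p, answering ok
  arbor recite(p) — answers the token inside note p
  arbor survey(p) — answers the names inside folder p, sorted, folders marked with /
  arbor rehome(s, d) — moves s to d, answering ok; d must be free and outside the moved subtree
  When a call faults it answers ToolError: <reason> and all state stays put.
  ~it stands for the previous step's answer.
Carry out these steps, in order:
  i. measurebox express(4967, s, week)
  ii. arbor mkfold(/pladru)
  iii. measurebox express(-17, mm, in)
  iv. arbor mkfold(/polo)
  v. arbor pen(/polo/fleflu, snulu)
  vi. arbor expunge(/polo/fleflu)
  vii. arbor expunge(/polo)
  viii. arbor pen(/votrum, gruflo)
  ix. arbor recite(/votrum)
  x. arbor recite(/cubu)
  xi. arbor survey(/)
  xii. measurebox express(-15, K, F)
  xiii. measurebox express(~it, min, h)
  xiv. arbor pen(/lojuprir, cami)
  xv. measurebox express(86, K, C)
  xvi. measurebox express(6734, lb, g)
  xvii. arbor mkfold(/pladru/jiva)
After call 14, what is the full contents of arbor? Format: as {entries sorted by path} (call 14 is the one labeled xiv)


I try measurebox express(v→4967, u_from→s, u_to→week), giving 4967/604800.
Next I call arbor mkfold(p→/pladru), and observe ok.
Using measurebox express(v→-17, u_from→mm, u_to→in), and see -85/127.
Using arbor mkfold(p→/polo), yielding ok.
Then arbor pen(p→/polo/fleflu, c→snulu), and observe created.
Invoking arbor expunge(p→/polo/fleflu), giving ok.
I try arbor expunge(p→/polo), giving ok.
Using arbor pen(p→/votrum, c→gruflo), yielding created.
I try arbor recite(p→/votrum), yielding gruflo.
I call arbor recite(p→/cubu), and observe gubrosok.
I invoke arbor survey(p→/), yielding [cubu, pladru/, votrum].
Then measurebox express(v→-15, u_from→K, u_to→F), → -48667/100.
I try measurebox express(v→~it, u_from→min, u_to→h), which returns -48667/6000.
I try arbor pen(p→/lojuprir, c→cami), and get created.
Then measurebox express(v→86, u_from→K, u_to→C), giving -3743/20.
I try measurebox express(v→6734, u_from→lb, u_to→g), and observe 152724550979/50000.
Calling arbor mkfold(p→/pladru/jiva), and observe ok.

Answer: {cubu=gubrosok, lojuprir=cami, pladru/, votrum=gruflo}


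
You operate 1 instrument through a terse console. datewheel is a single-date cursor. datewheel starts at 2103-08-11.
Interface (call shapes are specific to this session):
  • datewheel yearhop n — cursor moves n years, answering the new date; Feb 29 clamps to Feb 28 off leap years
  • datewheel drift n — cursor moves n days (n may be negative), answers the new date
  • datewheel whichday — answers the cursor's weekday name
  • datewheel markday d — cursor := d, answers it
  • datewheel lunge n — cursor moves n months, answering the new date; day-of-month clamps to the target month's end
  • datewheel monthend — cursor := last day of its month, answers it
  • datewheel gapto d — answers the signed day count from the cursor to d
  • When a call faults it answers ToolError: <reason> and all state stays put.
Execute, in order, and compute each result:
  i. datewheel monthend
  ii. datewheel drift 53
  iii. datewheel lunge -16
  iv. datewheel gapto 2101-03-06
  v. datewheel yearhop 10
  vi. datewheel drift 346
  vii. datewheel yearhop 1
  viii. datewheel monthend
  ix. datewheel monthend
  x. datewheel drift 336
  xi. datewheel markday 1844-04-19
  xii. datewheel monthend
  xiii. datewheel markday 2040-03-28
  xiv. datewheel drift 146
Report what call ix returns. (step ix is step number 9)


I run datewheel monthend, giving 2103-08-31.
Next I call datewheel drift using 53, and see 2103-10-23.
I use datewheel lunge using -16, — result: 2102-06-23.
I use datewheel gapto using 2101-03-06, which returns -474.
Calling datewheel yearhop using 10, and see 2112-06-23.
Using datewheel drift using 346, and observe 2113-06-04.
I run datewheel yearhop using 1, which returns 2114-06-04.
I call datewheel monthend(), and see 2114-06-30.
Then datewheel monthend, giving 2114-06-30.
Now I run datewheel drift using 336, and see 2115-06-01.
I call datewheel markday using 1844-04-19, and observe 1844-04-19.
I call datewheel monthend, giving 1844-04-30.
Calling datewheel markday using 2040-03-28, and observe 2040-03-28.
Invoking datewheel drift using 146, — result: 2040-08-21.

Answer: 2114-06-30


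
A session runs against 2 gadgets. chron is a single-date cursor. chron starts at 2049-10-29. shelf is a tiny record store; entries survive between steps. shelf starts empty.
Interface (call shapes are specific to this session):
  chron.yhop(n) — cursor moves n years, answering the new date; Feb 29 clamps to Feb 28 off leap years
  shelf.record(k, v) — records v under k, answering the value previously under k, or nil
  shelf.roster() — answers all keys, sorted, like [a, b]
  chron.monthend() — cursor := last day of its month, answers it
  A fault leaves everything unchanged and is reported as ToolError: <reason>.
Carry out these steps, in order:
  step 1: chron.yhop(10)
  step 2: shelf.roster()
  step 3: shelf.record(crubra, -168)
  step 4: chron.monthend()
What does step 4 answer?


Answer: 2059-10-31

Derivation:
Do: yhop[n: 10]
See: 2059-10-29
Do: roster[]
See: []
Do: record[k: crubra; v: -168]
See: nil
Do: monthend[]
See: 2059-10-31


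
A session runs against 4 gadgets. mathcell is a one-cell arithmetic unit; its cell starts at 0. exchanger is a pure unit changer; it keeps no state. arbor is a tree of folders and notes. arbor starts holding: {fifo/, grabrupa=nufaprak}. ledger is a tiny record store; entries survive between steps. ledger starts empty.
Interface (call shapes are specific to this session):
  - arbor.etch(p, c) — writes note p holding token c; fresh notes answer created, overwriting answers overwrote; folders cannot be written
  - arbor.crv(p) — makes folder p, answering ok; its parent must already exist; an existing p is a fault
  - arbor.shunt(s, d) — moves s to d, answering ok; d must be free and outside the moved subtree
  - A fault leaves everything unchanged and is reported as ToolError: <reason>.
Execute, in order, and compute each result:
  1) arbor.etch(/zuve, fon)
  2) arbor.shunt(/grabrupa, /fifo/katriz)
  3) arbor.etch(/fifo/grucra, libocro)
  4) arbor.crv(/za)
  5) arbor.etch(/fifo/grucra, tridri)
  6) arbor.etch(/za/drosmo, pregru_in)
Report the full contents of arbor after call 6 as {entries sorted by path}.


>> arbor.etch(p=/zuve, c=fon)
<< created
>> arbor.shunt(s=/grabrupa, d=/fifo/katriz)
<< ok
>> arbor.etch(p=/fifo/grucra, c=libocro)
<< created
>> arbor.crv(p=/za)
<< ok
>> arbor.etch(p=/fifo/grucra, c=tridri)
<< overwrote
>> arbor.etch(p=/za/drosmo, c=pregru_in)
<< created

Answer: {fifo/, fifo/grucra=tridri, fifo/katriz=nufaprak, za/, za/drosmo=pregru_in, zuve=fon}


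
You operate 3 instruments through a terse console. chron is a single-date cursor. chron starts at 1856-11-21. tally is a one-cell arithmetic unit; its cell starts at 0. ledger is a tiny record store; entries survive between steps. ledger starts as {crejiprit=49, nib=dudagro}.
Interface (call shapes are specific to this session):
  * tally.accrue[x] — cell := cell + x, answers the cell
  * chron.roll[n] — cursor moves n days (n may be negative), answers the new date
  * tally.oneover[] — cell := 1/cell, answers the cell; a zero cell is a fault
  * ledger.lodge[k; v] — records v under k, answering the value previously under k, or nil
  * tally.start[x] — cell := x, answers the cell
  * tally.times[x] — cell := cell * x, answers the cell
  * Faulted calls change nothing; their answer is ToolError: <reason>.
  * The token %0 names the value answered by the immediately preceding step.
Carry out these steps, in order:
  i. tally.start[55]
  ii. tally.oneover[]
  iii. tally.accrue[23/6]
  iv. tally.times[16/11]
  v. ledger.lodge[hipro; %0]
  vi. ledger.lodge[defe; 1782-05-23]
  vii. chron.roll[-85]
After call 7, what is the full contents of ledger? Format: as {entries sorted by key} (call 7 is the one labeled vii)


Answer: {crejiprit=49, defe=1782-05-23, hipro=10168/1815, nib=dudagro}

Derivation:
! tally.start(x→55) ~> 55
! tally.oneover() ~> 1/55
! tally.accrue(x→23/6) ~> 1271/330
! tally.times(x→16/11) ~> 10168/1815
! ledger.lodge(k→hipro, v→%0) ~> nil
! ledger.lodge(k→defe, v→1782-05-23) ~> nil
! chron.roll(n→-85) ~> 1856-08-28


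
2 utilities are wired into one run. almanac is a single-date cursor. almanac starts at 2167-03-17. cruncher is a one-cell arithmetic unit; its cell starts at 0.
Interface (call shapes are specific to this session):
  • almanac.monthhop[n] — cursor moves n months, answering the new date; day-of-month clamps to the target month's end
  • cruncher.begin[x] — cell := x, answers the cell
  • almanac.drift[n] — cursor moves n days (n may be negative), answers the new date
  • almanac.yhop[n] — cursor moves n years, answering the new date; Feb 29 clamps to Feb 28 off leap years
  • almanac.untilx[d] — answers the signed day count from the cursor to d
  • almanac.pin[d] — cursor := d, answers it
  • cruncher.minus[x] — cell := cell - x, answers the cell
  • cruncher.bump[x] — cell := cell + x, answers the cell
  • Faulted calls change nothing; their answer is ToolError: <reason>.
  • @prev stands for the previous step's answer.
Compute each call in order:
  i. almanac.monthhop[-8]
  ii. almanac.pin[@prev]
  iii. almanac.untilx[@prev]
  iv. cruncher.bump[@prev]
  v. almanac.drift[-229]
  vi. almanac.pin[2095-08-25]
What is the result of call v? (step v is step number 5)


I call almanac.monthhop using n=-8, giving 2166-07-17.
I try almanac.pin using d=@prev, — result: 2166-07-17.
I call almanac.untilx using d=@prev, which returns 0.
I call cruncher.bump using x=@prev, yielding 0.
Calling almanac.drift using n=-229, and get 2165-11-30.
Next I call almanac.pin using d=2095-08-25: 2095-08-25.

Answer: 2165-11-30


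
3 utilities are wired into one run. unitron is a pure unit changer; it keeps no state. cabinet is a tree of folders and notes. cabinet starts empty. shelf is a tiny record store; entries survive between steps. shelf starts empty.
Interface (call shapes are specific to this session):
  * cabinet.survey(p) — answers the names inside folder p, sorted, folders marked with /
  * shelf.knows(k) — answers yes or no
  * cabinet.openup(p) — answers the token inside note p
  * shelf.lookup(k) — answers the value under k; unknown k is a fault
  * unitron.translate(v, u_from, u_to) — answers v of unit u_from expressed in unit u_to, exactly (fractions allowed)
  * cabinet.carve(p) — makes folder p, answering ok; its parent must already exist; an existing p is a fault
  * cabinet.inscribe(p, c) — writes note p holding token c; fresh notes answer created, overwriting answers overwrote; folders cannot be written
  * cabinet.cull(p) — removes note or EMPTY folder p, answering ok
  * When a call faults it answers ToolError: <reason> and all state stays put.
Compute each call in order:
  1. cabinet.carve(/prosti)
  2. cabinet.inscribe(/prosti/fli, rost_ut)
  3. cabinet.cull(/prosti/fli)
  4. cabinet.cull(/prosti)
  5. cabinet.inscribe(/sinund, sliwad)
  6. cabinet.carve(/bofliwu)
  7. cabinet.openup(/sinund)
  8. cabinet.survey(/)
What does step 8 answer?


Invoking carve with p→/prosti, and get ok.
Calling inscribe with p→/prosti/fli, c→rost_ut, giving created.
Invoking cull with p→/prosti/fli, and observe ok.
Using cull with p→/prosti, and get ok.
I try inscribe with p→/sinund, c→sliwad, and observe created.
Using carve with p→/bofliwu, giving ok.
Next I call openup with p→/sinund, which returns sliwad.
Invoking survey with p→/, and see [bofliwu/, sinund].

Answer: [bofliwu/, sinund]


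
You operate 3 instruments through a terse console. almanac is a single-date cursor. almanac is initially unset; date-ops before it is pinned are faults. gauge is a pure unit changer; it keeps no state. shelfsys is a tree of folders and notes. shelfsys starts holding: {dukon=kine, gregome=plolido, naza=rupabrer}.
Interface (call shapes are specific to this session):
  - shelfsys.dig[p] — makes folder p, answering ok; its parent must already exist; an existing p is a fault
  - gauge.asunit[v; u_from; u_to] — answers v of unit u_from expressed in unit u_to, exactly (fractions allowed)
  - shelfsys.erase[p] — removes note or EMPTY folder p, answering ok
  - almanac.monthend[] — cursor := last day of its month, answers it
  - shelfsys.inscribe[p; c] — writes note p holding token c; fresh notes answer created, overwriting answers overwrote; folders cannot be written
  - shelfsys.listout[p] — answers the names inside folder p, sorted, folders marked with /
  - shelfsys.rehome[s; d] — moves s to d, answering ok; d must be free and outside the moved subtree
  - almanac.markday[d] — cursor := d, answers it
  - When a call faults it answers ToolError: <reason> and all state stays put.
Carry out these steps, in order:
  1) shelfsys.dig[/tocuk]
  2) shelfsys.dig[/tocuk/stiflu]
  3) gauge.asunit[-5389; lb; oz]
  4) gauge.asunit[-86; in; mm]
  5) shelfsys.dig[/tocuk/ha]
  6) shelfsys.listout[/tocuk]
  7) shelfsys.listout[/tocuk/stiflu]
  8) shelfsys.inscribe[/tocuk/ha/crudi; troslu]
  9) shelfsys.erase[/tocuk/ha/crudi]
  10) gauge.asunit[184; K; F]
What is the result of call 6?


Answer: [ha/, stiflu/]

Derivation:
# shelfsys.dig(/tocuk) == ok
# shelfsys.dig(/tocuk/stiflu) == ok
# gauge.asunit(-5389, lb, oz) == -86224
# gauge.asunit(-86, in, mm) == -10922/5
# shelfsys.dig(/tocuk/ha) == ok
# shelfsys.listout(/tocuk) == [ha/, stiflu/]
# shelfsys.listout(/tocuk/stiflu) == []
# shelfsys.inscribe(/tocuk/ha/crudi, troslu) == created
# shelfsys.erase(/tocuk/ha/crudi) == ok
# gauge.asunit(184, K, F) == -12847/100


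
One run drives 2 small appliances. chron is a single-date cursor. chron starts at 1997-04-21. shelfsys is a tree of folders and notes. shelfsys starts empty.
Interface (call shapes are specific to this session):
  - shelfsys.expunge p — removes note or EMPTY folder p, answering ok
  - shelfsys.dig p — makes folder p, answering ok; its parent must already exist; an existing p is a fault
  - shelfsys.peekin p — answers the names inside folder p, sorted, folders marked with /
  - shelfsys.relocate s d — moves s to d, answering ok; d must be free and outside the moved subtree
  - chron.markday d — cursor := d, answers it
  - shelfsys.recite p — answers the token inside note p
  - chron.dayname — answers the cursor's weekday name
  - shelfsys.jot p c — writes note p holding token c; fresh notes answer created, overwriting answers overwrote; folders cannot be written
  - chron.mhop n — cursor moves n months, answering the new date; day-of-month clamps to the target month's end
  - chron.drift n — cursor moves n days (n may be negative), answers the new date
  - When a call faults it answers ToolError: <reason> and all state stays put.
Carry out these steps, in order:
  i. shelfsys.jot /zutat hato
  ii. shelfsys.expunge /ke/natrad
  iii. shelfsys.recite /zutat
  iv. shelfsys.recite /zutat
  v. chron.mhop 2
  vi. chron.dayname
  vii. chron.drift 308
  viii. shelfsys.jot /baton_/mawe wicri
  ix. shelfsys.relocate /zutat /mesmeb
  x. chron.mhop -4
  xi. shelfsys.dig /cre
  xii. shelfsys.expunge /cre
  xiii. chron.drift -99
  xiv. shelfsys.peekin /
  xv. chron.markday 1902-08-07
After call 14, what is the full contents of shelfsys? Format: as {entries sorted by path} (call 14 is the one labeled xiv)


Answer: {mesmeb=hato}

Derivation:
CALL shelfsys.jot[p→/zutat; c→hato]
RET  created
CALL shelfsys.expunge[p→/ke/natrad]
RET  ToolError: not found
CALL shelfsys.recite[p→/zutat]
RET  hato
CALL shelfsys.recite[p→/zutat]
RET  hato
CALL chron.mhop[n→2]
RET  1997-06-21
CALL chron.dayname[]
RET  Saturday
CALL chron.drift[n→308]
RET  1998-04-25
CALL shelfsys.jot[p→/baton_/mawe; c→wicri]
RET  ToolError: no parent
CALL shelfsys.relocate[s→/zutat; d→/mesmeb]
RET  ok
CALL chron.mhop[n→-4]
RET  1997-12-25
CALL shelfsys.dig[p→/cre]
RET  ok
CALL shelfsys.expunge[p→/cre]
RET  ok
CALL chron.drift[n→-99]
RET  1997-09-17
CALL shelfsys.peekin[p→/]
RET  [mesmeb]
CALL chron.markday[d→1902-08-07]
RET  1902-08-07


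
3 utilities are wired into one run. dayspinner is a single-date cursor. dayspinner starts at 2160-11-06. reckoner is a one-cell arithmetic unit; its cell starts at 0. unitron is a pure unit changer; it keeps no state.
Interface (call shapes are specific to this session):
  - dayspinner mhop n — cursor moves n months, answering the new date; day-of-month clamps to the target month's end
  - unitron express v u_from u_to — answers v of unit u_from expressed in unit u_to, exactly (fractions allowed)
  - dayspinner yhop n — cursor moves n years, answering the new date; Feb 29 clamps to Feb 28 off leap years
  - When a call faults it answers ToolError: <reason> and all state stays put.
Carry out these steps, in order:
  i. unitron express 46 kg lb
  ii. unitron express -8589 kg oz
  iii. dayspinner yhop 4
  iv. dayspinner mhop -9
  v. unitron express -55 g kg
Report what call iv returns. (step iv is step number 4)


CALL unitron express[v→46; u_from→kg; u_to→lb]
RET  4600000000/45359237
CALL unitron express[v→-8589; u_from→kg; u_to→oz]
RET  -1963200000000/6479891
CALL dayspinner yhop[n→4]
RET  2164-11-06
CALL dayspinner mhop[n→-9]
RET  2164-02-06
CALL unitron express[v→-55; u_from→g; u_to→kg]
RET  -11/200

Answer: 2164-02-06


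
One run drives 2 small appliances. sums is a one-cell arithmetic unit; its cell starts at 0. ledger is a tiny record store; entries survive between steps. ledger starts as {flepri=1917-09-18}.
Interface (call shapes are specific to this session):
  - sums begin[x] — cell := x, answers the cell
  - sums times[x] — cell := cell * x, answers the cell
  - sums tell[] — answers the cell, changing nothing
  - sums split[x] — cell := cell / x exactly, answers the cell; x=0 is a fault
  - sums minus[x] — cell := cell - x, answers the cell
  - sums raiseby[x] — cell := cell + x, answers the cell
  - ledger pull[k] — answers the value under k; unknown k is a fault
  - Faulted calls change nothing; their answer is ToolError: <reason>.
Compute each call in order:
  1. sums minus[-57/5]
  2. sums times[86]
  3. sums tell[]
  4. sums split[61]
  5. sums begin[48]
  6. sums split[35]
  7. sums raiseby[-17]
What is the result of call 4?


-> sums minus(x: -57/5)
<- 57/5
-> sums times(x: 86)
<- 4902/5
-> sums tell()
<- 4902/5
-> sums split(x: 61)
<- 4902/305
-> sums begin(x: 48)
<- 48
-> sums split(x: 35)
<- 48/35
-> sums raiseby(x: -17)
<- -547/35

Answer: 4902/305


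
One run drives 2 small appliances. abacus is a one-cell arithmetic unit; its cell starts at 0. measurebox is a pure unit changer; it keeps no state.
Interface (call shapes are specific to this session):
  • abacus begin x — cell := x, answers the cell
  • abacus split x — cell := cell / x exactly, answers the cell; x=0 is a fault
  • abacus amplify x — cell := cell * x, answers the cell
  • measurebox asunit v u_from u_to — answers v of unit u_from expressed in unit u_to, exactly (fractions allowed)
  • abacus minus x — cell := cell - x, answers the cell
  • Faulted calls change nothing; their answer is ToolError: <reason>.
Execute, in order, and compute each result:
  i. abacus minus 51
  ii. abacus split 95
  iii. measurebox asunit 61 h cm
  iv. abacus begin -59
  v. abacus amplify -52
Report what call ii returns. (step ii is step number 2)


// 1. abacus minus(x→51) : -51
// 2. abacus split(x→95) : -51/95
// 3. measurebox asunit(v→61, u_from→h, u_to→cm) : ToolError: incompatible units
// 4. abacus begin(x→-59) : -59
// 5. abacus amplify(x→-52) : 3068

Answer: -51/95


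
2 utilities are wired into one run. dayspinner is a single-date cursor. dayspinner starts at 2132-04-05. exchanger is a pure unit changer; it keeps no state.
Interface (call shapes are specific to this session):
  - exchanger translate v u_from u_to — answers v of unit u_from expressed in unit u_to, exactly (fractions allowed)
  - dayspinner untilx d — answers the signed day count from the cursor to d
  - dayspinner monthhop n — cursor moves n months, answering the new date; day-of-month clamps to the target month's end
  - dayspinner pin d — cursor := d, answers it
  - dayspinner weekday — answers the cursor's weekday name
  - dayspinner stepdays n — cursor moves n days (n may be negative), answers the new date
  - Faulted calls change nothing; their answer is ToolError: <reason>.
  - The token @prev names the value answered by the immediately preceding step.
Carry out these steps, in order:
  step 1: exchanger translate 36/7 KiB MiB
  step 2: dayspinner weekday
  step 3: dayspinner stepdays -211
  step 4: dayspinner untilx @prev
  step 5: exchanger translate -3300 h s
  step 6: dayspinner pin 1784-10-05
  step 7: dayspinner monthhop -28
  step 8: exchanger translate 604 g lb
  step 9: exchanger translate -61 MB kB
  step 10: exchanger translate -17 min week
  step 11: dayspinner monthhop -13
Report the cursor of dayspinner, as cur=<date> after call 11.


Answer: cur=1781-05-05

Derivation:
% 1. exchanger translate(v: 36/7, u_from: KiB, u_to: MiB) => 9/1792
% 2. dayspinner weekday() => Saturday
% 3. dayspinner stepdays(n: -211) => 2131-09-07
% 4. dayspinner untilx(d: @prev) => 0
% 5. exchanger translate(v: -3300, u_from: h, u_to: s) => -11880000
% 6. dayspinner pin(d: 1784-10-05) => 1784-10-05
% 7. dayspinner monthhop(n: -28) => 1782-06-05
% 8. exchanger translate(v: 604, u_from: g, u_to: lb) => 60400000/45359237
% 9. exchanger translate(v: -61, u_from: MB, u_to: kB) => -61000
% 10. exchanger translate(v: -17, u_from: min, u_to: week) => -17/10080
% 11. dayspinner monthhop(n: -13) => 1781-05-05


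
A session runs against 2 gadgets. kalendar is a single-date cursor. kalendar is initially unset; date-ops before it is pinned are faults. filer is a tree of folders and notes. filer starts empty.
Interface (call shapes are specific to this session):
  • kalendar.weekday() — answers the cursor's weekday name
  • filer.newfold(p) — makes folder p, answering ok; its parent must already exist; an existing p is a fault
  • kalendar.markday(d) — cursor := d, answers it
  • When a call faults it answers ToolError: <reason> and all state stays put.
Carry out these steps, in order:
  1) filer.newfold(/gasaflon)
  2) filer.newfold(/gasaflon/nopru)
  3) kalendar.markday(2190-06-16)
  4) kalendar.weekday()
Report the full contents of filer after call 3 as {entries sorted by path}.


Answer: {gasaflon/, gasaflon/nopru/}

Derivation:
Now I run filer.newfold on p='/gasaflon': ok.
I try filer.newfold on p='/gasaflon/nopru', → ok.
I invoke kalendar.markday on d='2190-06-16', — result: 2190-06-16.
I invoke kalendar.weekday: Wednesday.


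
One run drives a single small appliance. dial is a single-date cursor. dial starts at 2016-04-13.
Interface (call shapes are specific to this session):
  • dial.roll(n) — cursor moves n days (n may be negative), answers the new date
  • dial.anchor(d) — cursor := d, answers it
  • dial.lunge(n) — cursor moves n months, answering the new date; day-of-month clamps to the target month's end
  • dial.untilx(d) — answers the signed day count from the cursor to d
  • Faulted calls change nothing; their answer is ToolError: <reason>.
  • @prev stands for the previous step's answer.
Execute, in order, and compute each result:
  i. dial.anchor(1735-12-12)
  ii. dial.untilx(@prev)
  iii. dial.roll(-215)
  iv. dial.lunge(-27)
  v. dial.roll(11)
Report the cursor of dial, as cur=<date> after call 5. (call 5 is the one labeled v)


Answer: cur=1733-02-22

Derivation:
[in] dial.anchor d=1735-12-12
:: 1735-12-12
[in] dial.untilx d=@prev
:: 0
[in] dial.roll n=-215
:: 1735-05-11
[in] dial.lunge n=-27
:: 1733-02-11
[in] dial.roll n=11
:: 1733-02-22


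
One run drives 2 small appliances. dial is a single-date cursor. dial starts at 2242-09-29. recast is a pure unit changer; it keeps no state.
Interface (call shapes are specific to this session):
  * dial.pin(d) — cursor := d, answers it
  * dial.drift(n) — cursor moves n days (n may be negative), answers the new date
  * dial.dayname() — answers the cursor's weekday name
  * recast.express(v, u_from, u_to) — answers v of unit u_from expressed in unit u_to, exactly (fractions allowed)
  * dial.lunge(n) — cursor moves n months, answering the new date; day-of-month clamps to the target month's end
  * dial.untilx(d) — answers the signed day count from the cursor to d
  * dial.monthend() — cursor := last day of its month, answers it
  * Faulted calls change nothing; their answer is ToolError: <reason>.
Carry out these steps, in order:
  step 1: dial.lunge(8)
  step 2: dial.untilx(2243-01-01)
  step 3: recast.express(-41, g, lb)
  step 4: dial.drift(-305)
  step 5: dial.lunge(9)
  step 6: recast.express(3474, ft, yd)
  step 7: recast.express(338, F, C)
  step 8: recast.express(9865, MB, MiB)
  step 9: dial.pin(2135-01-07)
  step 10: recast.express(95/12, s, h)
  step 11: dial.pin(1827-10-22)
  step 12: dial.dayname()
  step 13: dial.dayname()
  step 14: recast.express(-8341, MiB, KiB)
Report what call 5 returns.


I use lunge passing n→8, yielding 2243-05-29.
Then untilx passing d→2243-01-01, and observe -148.
Using express passing v→-41, u_from→g, u_to→lb, and get -4100000/45359237.
Next I call drift passing n→-305: 2242-07-28.
Then lunge passing n→9, and get 2243-04-28.
Using express passing v→3474, u_from→ft, u_to→yd, giving 1158.
I use express passing v→338, u_from→F, u_to→C, yielding 170.
I try express passing v→9865, u_from→MB, u_to→MiB, — result: 154140625/16384.
I call pin passing d→2135-01-07, — result: 2135-01-07.
Then express passing v→95/12, u_from→s, u_to→h, and see 19/8640.
I run pin passing d→1827-10-22: 1827-10-22.
I try dayname(), — result: Monday.
I use dayname, yielding Monday.
Using express passing v→-8341, u_from→MiB, u_to→KiB, — result: -8541184.

Answer: 2243-04-28


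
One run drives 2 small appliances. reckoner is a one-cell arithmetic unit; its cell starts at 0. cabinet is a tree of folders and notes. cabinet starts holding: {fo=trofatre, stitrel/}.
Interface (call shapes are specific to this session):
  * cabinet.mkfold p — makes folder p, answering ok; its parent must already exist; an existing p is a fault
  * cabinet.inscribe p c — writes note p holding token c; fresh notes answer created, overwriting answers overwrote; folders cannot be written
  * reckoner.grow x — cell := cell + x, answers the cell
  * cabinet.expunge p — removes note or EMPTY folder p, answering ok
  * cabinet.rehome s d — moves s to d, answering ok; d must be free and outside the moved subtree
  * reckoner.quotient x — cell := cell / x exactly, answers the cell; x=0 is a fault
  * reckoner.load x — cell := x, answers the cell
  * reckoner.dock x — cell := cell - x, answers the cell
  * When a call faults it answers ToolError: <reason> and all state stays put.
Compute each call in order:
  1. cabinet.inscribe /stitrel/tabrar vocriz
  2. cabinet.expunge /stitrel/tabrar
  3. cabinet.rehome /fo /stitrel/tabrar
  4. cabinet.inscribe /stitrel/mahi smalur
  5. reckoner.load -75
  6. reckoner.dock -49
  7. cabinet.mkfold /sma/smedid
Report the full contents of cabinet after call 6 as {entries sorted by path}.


Answer: {stitrel/, stitrel/mahi=smalur, stitrel/tabrar=trofatre}

Derivation:
~$ cabinet.inscribe p='/stitrel/tabrar' c='vocriz'
= created
~$ cabinet.expunge p='/stitrel/tabrar'
= ok
~$ cabinet.rehome s='/fo' d='/stitrel/tabrar'
= ok
~$ cabinet.inscribe p='/stitrel/mahi' c='smalur'
= created
~$ reckoner.load x='-75'
= -75
~$ reckoner.dock x='-49'
= -26
~$ cabinet.mkfold p='/sma/smedid'
= ToolError: no parent


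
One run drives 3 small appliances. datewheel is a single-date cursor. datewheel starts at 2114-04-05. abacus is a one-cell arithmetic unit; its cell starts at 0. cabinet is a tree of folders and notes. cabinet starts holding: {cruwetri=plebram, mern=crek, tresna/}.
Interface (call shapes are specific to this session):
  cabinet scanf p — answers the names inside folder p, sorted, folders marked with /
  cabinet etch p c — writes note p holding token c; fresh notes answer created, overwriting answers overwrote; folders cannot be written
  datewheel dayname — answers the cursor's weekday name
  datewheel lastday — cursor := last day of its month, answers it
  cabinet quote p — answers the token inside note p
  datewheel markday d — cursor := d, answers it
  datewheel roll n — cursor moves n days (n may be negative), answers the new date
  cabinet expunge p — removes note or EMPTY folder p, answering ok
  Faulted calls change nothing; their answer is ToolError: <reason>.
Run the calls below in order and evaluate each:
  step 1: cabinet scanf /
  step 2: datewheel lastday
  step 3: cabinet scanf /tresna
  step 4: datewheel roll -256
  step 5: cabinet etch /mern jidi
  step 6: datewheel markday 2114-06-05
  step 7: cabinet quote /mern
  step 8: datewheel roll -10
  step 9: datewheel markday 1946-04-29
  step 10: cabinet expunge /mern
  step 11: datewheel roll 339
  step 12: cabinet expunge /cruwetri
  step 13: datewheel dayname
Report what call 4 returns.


Answer: 2113-08-17

Derivation:
→ cabinet scanf(/)
← [cruwetri, mern, tresna/]
→ datewheel lastday()
← 2114-04-30
→ cabinet scanf(/tresna)
← []
→ datewheel roll(-256)
← 2113-08-17
→ cabinet etch(/mern, jidi)
← overwrote
→ datewheel markday(2114-06-05)
← 2114-06-05
→ cabinet quote(/mern)
← jidi
→ datewheel roll(-10)
← 2114-05-26
→ datewheel markday(1946-04-29)
← 1946-04-29
→ cabinet expunge(/mern)
← ok
→ datewheel roll(339)
← 1947-04-03
→ cabinet expunge(/cruwetri)
← ok
→ datewheel dayname()
← Thursday


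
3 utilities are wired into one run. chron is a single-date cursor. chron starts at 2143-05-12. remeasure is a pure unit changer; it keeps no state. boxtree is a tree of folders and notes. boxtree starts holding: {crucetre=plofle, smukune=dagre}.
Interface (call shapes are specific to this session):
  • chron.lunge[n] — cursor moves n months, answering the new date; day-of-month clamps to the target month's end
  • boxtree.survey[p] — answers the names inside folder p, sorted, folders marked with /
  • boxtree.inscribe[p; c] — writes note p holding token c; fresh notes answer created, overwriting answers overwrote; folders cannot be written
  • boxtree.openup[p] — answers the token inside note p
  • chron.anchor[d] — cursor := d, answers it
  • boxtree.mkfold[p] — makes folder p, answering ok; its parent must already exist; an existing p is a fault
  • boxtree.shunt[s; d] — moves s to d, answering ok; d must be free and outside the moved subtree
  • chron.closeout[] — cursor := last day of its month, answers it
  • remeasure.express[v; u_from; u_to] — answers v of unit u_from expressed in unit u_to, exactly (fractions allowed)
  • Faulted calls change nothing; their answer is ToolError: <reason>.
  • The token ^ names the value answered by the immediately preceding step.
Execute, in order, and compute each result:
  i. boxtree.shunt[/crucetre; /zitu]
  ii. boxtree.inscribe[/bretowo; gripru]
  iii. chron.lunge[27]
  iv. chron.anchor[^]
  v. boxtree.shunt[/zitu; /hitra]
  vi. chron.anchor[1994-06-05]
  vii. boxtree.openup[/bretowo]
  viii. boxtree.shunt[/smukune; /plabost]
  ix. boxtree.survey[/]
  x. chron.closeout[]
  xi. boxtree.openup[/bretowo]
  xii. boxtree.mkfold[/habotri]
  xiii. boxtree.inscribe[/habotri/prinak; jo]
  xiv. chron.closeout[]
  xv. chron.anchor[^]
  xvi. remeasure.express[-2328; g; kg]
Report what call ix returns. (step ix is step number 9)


Answer: [bretowo, hitra, plabost]

Derivation:
% boxtree.shunt(/crucetre, /zitu) ~> ok
% boxtree.inscribe(/bretowo, gripru) ~> created
% chron.lunge(27) ~> 2145-08-12
% chron.anchor(^) ~> 2145-08-12
% boxtree.shunt(/zitu, /hitra) ~> ok
% chron.anchor(1994-06-05) ~> 1994-06-05
% boxtree.openup(/bretowo) ~> gripru
% boxtree.shunt(/smukune, /plabost) ~> ok
% boxtree.survey(/) ~> [bretowo, hitra, plabost]
% chron.closeout() ~> 1994-06-30
% boxtree.openup(/bretowo) ~> gripru
% boxtree.mkfold(/habotri) ~> ok
% boxtree.inscribe(/habotri/prinak, jo) ~> created
% chron.closeout() ~> 1994-06-30
% chron.anchor(^) ~> 1994-06-30
% remeasure.express(-2328, g, kg) ~> -291/125


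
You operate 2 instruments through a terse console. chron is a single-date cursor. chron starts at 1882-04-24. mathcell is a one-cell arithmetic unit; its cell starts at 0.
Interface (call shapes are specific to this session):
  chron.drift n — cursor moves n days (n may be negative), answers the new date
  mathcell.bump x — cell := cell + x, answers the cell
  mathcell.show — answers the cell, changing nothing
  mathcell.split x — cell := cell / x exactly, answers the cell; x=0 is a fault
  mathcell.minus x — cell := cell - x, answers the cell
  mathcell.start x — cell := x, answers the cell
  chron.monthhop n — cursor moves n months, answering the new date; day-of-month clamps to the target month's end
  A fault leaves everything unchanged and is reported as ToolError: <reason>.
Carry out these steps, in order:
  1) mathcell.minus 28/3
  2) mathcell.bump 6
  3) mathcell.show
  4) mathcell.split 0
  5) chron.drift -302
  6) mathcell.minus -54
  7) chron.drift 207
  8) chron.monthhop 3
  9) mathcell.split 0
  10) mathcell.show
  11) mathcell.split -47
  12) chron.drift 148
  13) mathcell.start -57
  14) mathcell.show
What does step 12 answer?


> mathcell.minus x: 28/3
  -28/3
> mathcell.bump x: 6
  -10/3
> mathcell.show
  -10/3
> mathcell.split x: 0
  ToolError: division by zero
> chron.drift n: -302
  1881-06-26
> mathcell.minus x: -54
  152/3
> chron.drift n: 207
  1882-01-19
> chron.monthhop n: 3
  1882-04-19
> mathcell.split x: 0
  ToolError: division by zero
> mathcell.show
  152/3
> mathcell.split x: -47
  -152/141
> chron.drift n: 148
  1882-09-14
> mathcell.start x: -57
  -57
> mathcell.show
  -57

Answer: 1882-09-14
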